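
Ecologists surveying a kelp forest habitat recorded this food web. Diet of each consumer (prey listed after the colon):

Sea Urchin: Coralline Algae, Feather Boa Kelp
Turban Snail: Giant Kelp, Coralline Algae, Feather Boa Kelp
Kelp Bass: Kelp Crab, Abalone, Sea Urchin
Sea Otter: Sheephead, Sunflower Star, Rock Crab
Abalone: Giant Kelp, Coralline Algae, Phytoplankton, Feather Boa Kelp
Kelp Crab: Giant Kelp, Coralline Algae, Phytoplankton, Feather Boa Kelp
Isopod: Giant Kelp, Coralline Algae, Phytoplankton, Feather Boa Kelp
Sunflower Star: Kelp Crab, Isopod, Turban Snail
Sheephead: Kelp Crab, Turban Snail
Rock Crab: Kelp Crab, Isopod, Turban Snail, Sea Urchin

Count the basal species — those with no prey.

Basal species (no prey listed): Giant Kelp, Coralline Algae, Phytoplankton, Feather Boa Kelp.
Count: 4.

4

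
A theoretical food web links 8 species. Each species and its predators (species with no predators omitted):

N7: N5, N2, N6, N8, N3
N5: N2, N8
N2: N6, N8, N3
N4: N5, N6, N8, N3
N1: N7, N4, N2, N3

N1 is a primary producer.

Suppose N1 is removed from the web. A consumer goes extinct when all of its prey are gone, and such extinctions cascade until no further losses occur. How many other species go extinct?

Remove N1.
Round 1: N7 (all prey gone), N4 (all prey gone) → extinct.
Round 2: N5 (all prey gone) → extinct.
Round 3: N2 (all prey gone) → extinct.
Round 4: N6 (all prey gone), N8 (all prey gone), N3 (all prey gone) → extinct.
No further losses. Total secondary extinctions: 7.

7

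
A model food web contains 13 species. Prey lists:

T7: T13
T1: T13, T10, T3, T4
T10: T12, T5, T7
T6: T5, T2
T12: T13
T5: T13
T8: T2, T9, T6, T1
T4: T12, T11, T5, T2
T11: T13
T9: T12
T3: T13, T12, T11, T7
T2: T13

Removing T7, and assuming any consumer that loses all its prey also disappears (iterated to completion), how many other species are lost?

0

Remove T7.
Every predator of it retains at least one other prey: T10 still has T12, T5; T3 still has T13, T12, T11.
No consumer loses all prey, so no secondary extinctions occur.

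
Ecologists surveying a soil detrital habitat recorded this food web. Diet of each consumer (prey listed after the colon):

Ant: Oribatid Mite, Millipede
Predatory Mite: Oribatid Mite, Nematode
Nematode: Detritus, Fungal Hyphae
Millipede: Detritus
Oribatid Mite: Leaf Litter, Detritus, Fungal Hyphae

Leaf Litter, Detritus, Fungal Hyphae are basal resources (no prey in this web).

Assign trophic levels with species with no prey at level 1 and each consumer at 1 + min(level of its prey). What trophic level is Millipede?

Detritus has no prey (basal) → level 1.
Millipede eats Detritus → level 2.

Trophic level 2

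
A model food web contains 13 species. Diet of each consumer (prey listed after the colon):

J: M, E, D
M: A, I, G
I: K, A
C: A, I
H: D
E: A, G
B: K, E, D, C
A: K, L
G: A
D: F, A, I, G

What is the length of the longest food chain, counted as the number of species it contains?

5 species

One longest chain: K → A → I → D → B.
It has 5 species and 4 links.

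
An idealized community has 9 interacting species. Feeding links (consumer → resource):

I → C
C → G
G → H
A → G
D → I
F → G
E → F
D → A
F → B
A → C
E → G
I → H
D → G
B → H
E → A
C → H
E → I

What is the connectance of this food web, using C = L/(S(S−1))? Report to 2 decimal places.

The web has S = 9 species and L = 17 feeding links.
C = L / (S(S−1)) = 17 / 72 = 0.2361 ≈ 0.24.

C = 0.24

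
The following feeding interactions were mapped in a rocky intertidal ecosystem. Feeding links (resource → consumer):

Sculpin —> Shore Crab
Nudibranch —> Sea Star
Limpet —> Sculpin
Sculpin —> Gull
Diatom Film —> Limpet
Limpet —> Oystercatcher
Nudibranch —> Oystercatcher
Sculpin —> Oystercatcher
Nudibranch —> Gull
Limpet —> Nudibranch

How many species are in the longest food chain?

4 species

One longest chain: Diatom Film → Limpet → Sculpin → Oystercatcher.
It has 4 species and 3 links.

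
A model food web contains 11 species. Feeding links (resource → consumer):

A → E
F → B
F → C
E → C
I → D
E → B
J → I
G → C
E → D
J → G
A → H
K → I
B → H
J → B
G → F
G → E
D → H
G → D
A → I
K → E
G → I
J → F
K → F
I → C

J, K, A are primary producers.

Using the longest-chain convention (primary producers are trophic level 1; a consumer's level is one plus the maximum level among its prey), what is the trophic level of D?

J is a producer → level 1.
G eats J → level 2.
E eats G (level 2); other prey at levels: K 1, A 1 → level 3.
D eats E (level 3); other prey at levels: G 2, I 3 → level 4.

Trophic level 4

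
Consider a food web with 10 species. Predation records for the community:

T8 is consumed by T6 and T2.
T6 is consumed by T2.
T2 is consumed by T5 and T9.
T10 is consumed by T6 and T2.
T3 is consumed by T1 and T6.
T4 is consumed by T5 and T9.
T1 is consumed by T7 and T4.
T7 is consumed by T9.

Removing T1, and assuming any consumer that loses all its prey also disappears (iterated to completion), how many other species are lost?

2

Remove T1.
Round 1: T4 (all prey gone), T7 (all prey gone) → extinct.
No further losses. Total secondary extinctions: 2.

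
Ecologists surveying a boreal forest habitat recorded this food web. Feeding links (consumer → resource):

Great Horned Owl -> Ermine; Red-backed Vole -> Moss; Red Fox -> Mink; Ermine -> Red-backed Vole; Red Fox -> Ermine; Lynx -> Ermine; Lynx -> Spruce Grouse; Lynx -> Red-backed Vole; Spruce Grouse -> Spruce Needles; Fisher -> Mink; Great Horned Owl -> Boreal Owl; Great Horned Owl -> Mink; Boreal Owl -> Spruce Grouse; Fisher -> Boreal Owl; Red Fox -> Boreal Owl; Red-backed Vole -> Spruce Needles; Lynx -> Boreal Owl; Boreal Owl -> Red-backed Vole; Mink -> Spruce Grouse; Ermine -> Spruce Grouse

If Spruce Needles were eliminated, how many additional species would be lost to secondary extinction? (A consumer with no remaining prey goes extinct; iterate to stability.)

2

Remove Spruce Needles.
Round 1: Spruce Grouse (all prey gone) → extinct.
Round 2: Mink (all prey gone) → extinct.
No further losses. Total secondary extinctions: 2.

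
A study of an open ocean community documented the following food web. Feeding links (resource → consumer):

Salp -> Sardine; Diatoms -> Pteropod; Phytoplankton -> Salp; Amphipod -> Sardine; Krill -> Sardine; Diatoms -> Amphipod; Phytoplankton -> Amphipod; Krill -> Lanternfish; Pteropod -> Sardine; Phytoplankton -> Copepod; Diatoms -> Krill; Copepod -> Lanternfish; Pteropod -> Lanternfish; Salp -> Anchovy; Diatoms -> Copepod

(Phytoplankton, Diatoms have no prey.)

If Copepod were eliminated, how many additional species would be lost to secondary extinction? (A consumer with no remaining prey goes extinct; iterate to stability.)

Remove Copepod.
Every predator of it retains at least one other prey: Lanternfish still has Krill, Pteropod.
No consumer loses all prey, so no secondary extinctions occur.

0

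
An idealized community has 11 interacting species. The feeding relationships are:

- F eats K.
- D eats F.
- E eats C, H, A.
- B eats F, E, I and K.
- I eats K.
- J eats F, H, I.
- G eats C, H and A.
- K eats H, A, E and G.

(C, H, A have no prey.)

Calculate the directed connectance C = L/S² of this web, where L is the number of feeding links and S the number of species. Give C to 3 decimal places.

The web has S = 11 species and L = 20 feeding links.
C = L / S² = 20 / 121 = 0.1653 ≈ 0.165.

C = 0.165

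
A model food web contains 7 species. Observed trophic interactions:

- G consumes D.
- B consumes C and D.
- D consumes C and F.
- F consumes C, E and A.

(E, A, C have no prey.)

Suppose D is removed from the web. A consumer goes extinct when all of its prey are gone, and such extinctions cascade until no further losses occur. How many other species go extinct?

Remove D.
Round 1: G (all prey gone) → extinct.
No further losses. Total secondary extinctions: 1.

1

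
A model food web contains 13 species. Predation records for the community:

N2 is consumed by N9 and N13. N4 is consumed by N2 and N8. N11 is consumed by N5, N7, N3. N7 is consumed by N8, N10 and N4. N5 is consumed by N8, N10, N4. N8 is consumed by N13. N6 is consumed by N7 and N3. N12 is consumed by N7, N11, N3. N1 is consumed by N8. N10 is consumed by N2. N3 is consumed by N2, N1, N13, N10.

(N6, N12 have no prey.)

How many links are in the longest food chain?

5 links

One longest chain: N12 → N11 → N7 → N4 → N8 → N13.
It has 6 species and 5 links.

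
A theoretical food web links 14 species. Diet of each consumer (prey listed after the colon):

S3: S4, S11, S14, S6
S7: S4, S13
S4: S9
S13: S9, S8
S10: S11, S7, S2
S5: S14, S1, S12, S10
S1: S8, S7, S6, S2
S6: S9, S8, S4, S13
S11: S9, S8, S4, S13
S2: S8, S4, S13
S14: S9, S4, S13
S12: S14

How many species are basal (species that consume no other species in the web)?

2

Basal species (no prey listed): S9, S8.
Count: 2.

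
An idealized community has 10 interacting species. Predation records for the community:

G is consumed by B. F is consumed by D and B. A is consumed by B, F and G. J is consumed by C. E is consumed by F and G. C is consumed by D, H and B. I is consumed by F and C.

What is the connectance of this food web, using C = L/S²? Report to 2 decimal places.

C = 0.14

The web has S = 10 species and L = 14 feeding links.
C = L / S² = 14 / 100 = 0.1400 ≈ 0.14.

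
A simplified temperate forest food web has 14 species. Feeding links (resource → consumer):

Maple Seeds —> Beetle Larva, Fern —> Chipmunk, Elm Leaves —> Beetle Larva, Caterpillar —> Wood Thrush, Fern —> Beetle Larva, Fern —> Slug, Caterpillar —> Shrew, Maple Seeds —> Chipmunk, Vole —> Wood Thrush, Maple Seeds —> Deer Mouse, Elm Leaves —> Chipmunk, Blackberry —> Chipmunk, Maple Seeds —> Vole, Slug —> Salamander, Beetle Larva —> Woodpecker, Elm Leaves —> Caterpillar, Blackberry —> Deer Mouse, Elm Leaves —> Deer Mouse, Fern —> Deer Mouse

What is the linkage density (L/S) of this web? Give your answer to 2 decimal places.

There are L = 19 links among S = 14 species.
L/S = 19/14 = 1.3571 ≈ 1.36.

L/S = 1.36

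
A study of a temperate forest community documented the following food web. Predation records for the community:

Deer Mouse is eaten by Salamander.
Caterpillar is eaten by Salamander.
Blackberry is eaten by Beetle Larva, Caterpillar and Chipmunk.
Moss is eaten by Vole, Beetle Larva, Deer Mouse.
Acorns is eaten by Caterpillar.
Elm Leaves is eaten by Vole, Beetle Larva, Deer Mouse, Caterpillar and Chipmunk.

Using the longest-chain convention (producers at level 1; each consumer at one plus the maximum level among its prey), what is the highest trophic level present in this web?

3

Producers (level 1): Acorns, Blackberry, Elm Leaves, Moss.
Acorns → Caterpillar → Salamander gives Salamander level 3.
No species has a prey at level 3, so no species reaches level 4.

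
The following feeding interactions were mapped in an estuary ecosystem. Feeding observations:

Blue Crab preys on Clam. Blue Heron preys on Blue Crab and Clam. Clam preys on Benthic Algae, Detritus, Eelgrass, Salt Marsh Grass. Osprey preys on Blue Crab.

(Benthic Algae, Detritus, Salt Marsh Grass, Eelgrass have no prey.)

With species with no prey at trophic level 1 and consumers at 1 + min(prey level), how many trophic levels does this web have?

4

Basal resources (level 1): Benthic Algae, Detritus, Salt Marsh Grass, Eelgrass.
Following each consumer down to its lowest-level prey: Benthic Algae → Clam → Blue Crab → Osprey (levels 1 through 4).
All prey of Osprey (Blue Crab 3) are at level 3 or above, so Osprey is at level 1 + 3 = 4.
Every consumer has at least one prey at level 3 or below, so none exceeds level 4.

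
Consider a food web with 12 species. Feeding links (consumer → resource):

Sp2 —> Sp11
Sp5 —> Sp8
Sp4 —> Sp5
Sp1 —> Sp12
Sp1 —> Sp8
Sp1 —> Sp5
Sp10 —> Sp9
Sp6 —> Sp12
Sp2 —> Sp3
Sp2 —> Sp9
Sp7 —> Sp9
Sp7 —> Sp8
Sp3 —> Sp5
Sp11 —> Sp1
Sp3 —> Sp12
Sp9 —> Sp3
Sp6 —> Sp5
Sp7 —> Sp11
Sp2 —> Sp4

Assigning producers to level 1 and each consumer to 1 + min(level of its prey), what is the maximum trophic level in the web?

Producers (level 1): Sp12, Sp8.
Following each consumer down to its lowest-level prey: Sp12 → Sp3 → Sp9 → Sp10 (levels 1 through 4).
All prey of Sp10 (Sp9 3) are at level 3 or above, so Sp10 is at level 1 + 3 = 4.
Every consumer has at least one prey at level 3 or below, so none exceeds level 4.

4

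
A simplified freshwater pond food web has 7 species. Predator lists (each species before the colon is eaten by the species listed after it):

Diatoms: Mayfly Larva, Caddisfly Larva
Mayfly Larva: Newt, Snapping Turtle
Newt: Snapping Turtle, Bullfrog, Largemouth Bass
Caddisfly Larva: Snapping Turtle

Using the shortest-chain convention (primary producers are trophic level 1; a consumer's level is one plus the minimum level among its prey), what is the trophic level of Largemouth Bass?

Trophic level 4

Diatoms is a producer → level 1.
Mayfly Larva eats Diatoms → level 2.
Newt eats Mayfly Larva → level 3.
Largemouth Bass eats Newt → level 4.
No prey of Largemouth Bass is below level 3, so 4 is the minimum.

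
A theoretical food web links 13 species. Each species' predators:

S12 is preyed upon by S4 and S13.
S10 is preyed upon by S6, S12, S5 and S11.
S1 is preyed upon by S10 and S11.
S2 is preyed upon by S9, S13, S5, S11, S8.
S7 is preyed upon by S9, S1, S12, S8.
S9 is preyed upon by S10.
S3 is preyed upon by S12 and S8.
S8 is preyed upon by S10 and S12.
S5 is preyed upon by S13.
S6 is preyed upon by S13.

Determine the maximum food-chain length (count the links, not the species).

4 links

One longest chain: S7 → S1 → S10 → S12 → S4.
It has 5 species and 4 links.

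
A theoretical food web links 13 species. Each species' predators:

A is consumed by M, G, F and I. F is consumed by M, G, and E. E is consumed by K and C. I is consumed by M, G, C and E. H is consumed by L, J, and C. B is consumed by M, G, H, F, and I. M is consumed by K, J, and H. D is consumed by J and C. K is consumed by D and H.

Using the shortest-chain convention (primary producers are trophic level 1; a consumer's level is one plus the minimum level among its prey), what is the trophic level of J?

B is a producer → level 1.
H eats B → level 2.
J eats H → level 3.
No prey of J is below level 2, so 3 is the minimum.

Trophic level 3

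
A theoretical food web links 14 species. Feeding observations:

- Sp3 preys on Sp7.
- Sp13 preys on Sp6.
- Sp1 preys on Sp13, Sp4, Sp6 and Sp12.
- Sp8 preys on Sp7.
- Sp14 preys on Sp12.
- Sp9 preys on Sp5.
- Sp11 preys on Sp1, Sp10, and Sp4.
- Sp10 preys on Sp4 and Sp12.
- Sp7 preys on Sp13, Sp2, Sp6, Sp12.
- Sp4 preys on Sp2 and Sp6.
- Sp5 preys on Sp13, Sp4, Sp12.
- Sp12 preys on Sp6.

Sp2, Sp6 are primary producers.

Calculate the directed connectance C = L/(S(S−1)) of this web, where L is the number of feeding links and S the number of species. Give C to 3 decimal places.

The web has S = 14 species and L = 24 feeding links.
C = L / (S(S−1)) = 24 / 182 = 0.1319 ≈ 0.132.

C = 0.132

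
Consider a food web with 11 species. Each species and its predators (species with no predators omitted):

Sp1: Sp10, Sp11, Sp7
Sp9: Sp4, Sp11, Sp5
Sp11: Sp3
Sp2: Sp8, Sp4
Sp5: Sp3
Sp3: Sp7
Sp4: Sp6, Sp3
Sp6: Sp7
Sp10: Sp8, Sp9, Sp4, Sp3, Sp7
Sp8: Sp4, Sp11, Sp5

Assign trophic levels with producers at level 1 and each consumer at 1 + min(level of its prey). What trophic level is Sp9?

Sp1 is a producer → level 1.
Sp10 eats Sp1 → level 2.
Sp9 eats Sp10 → level 3.
No prey of Sp9 is below level 2, so 3 is the minimum.

Trophic level 3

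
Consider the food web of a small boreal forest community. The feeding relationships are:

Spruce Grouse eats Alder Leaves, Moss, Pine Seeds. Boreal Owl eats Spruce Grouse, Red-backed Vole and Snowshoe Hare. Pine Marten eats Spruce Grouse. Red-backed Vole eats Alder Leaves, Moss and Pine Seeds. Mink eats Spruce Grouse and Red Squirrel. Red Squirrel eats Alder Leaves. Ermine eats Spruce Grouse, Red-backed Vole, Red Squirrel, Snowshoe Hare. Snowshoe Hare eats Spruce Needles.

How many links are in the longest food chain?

One longest chain: Alder Leaves → Spruce Grouse → Pine Marten.
It has 3 species and 2 links.

2 links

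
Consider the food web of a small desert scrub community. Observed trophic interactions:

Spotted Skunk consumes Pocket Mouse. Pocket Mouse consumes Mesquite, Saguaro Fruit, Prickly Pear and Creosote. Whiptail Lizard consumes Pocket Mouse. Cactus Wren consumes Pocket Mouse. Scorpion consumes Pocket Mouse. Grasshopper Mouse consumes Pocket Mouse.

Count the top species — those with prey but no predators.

5

Top species (has prey, but nothing eats it): Spotted Skunk, Scorpion, Cactus Wren, Whiptail Lizard, Grasshopper Mouse.
Count: 5.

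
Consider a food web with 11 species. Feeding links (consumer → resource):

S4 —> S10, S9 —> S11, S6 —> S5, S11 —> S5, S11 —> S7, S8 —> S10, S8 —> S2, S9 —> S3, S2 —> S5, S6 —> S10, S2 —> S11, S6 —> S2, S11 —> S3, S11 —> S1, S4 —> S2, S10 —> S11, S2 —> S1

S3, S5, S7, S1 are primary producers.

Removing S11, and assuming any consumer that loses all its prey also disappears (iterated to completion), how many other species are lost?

Remove S11.
Round 1: S10 (all prey gone) → extinct.
No further losses. Total secondary extinctions: 1.

1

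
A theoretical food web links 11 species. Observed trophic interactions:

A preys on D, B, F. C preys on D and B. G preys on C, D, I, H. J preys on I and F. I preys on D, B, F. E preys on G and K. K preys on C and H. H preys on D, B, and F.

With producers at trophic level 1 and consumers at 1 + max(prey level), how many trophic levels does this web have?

4

Producers (level 1): F, B, D.
F → I → G → E gives E level 4.
No species has a prey at level 4, so no species reaches level 5.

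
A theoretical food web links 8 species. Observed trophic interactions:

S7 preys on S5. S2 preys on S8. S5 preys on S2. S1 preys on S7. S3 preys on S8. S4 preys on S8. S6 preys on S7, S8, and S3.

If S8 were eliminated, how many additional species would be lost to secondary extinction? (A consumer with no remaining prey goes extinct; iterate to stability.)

Remove S8.
Round 1: S4 (all prey gone), S3 (all prey gone), S2 (all prey gone) → extinct.
Round 2: S5 (all prey gone) → extinct.
Round 3: S7 (all prey gone) → extinct.
Round 4: S6 (all prey gone), S1 (all prey gone) → extinct.
No further losses. Total secondary extinctions: 7.

7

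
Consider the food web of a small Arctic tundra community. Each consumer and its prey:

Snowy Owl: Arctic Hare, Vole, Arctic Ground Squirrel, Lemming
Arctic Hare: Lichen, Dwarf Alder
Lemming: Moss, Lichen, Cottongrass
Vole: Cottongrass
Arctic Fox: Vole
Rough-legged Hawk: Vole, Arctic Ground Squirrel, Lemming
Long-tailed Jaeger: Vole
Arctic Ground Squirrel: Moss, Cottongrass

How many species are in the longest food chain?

One longest chain: Lichen → Arctic Hare → Snowy Owl.
It has 3 species and 2 links.

3 species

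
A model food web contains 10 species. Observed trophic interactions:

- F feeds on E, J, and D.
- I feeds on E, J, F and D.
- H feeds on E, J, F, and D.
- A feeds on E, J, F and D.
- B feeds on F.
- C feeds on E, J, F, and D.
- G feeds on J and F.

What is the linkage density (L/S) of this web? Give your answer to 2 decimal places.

There are L = 22 links among S = 10 species.
L/S = 22/10 = 2.2000 ≈ 2.20.

L/S = 2.20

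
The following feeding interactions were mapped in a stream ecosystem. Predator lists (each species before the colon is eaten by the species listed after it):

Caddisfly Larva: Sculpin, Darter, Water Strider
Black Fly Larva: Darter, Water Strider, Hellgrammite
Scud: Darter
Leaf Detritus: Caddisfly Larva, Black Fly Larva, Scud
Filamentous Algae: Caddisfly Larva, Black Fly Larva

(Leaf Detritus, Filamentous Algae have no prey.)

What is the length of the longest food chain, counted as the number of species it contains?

3 species

One longest chain: Leaf Detritus → Caddisfly Larva → Sculpin.
It has 3 species and 2 links.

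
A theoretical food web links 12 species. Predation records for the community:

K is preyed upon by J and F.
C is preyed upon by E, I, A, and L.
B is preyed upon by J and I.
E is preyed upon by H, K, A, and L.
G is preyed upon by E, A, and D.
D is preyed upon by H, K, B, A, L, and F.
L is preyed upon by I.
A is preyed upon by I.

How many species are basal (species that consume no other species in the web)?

2

Basal species (no prey listed): G, C.
Count: 2.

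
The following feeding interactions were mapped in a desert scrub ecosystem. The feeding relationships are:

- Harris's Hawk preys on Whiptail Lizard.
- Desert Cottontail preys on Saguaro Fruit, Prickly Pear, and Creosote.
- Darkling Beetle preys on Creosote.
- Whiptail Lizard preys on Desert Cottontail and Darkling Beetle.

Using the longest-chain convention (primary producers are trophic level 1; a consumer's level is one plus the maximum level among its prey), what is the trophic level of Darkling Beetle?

Creosote is a producer → level 1.
Darkling Beetle eats Creosote → level 2.

Trophic level 2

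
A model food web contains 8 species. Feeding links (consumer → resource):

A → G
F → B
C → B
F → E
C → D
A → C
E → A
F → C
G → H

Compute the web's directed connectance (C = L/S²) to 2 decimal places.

The web has S = 8 species and L = 9 feeding links.
C = L / S² = 9 / 64 = 0.1406 ≈ 0.14.

C = 0.14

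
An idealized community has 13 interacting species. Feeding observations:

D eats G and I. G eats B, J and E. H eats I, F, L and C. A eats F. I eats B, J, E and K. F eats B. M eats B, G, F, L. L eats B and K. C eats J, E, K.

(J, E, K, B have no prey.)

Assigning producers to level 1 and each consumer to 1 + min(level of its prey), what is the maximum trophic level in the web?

Producers (level 1): J, E, K, B.
Following each consumer down to its lowest-level prey: J → I → H (levels 1 through 3).
All prey of H (I 2, L 2, C 2, F 2) are at level 2 or above, so H is at level 1 + 2 = 3.
Every consumer has at least one prey at level 2 or below, so none exceeds level 3.

3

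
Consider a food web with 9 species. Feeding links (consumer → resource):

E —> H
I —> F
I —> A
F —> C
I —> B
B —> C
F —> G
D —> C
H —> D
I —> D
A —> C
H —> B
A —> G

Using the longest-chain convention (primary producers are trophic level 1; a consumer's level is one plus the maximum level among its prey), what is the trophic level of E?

Trophic level 4

C is a producer → level 1.
D eats C → level 2.
H eats D (level 2); other prey at levels: B 2 → level 3.
E eats H → level 4.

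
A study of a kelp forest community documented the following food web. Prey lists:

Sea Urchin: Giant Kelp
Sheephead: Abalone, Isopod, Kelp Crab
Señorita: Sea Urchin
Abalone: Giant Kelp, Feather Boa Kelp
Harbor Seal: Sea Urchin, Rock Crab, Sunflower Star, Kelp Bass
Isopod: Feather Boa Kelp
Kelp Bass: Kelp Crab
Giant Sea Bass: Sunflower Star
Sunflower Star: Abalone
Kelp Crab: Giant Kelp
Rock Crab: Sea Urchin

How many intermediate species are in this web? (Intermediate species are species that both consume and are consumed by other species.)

Intermediate species (has both prey and predators): Abalone, Sea Urchin, Isopod, Kelp Crab, Rock Crab, Sunflower Star, Kelp Bass.
Count: 7.

7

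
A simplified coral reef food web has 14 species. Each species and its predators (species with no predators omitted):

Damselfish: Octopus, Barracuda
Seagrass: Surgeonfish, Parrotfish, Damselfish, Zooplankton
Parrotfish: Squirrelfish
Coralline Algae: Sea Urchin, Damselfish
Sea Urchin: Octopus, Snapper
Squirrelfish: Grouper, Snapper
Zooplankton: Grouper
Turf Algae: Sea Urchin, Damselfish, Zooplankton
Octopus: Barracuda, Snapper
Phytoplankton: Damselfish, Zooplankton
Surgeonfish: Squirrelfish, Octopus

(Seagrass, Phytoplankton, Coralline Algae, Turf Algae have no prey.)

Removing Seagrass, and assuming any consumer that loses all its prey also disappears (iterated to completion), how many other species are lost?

Remove Seagrass.
Round 1: Surgeonfish (all prey gone), Parrotfish (all prey gone) → extinct.
Round 2: Squirrelfish (all prey gone) → extinct.
No further losses. Total secondary extinctions: 3.

3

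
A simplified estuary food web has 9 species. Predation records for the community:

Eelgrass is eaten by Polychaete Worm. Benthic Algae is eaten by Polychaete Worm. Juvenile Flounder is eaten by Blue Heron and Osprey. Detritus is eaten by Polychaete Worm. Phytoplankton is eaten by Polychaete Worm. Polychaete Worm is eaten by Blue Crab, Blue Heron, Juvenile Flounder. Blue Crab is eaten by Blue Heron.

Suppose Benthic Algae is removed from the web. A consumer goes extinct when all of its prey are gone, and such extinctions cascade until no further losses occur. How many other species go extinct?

Remove Benthic Algae.
Every predator of it retains at least one other prey: Polychaete Worm still has Phytoplankton, Detritus, Eelgrass.
No consumer loses all prey, so no secondary extinctions occur.

0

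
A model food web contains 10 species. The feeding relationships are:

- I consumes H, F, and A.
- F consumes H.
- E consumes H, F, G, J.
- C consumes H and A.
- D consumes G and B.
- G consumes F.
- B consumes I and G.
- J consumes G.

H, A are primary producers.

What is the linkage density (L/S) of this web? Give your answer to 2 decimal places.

L/S = 1.60

There are L = 16 links among S = 10 species.
L/S = 16/10 = 1.6000 ≈ 1.60.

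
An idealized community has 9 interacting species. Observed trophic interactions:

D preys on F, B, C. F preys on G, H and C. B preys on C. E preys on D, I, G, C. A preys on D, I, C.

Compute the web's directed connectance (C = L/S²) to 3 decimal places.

The web has S = 9 species and L = 14 feeding links.
C = L / S² = 14 / 81 = 0.1728 ≈ 0.173.

C = 0.173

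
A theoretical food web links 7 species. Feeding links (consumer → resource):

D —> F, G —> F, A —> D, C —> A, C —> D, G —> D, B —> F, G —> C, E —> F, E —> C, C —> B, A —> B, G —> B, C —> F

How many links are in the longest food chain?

4 links

One longest chain: F → D → A → C → G.
It has 5 species and 4 links.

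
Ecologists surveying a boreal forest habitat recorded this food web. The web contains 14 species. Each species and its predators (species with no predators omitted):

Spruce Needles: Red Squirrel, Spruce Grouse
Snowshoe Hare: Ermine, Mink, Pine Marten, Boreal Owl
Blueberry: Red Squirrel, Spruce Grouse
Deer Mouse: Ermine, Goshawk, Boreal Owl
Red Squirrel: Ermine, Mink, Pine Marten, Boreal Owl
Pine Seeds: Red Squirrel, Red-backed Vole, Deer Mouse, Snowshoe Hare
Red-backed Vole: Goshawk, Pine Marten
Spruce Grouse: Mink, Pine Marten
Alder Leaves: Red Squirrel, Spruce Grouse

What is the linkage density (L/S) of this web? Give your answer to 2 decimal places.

There are L = 25 links among S = 14 species.
L/S = 25/14 = 1.7857 ≈ 1.79.

L/S = 1.79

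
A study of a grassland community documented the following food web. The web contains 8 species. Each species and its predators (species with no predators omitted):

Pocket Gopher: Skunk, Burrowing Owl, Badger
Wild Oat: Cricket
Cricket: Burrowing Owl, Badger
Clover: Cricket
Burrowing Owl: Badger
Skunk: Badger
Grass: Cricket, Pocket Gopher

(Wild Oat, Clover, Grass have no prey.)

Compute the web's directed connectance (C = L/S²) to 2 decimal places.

C = 0.17

The web has S = 8 species and L = 11 feeding links.
C = L / S² = 11 / 64 = 0.1719 ≈ 0.17.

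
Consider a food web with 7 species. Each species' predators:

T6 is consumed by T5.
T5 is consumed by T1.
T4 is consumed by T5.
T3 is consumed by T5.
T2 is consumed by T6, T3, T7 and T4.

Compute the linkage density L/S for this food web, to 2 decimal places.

L/S = 1.14

There are L = 8 links among S = 7 species.
L/S = 8/7 = 1.1429 ≈ 1.14.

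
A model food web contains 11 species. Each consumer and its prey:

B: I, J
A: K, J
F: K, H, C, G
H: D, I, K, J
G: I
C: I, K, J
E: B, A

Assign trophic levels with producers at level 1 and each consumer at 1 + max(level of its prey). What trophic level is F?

Trophic level 3

I is a producer → level 1.
G eats I → level 2.
F eats G (level 2); other prey at levels: K 1, H 2, C 2 → level 3.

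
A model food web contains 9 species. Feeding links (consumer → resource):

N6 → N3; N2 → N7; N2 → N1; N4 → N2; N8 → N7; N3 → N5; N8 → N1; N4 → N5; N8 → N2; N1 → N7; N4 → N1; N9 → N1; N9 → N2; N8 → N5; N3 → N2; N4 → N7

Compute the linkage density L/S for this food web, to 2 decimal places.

There are L = 16 links among S = 9 species.
L/S = 16/9 = 1.7778 ≈ 1.78.

L/S = 1.78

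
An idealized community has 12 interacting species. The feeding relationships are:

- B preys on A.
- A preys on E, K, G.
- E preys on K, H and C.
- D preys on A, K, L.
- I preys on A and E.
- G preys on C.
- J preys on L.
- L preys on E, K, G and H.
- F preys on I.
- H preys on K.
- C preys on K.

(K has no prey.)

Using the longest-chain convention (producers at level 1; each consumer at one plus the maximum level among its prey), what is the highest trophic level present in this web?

Producers (level 1): K.
K → H → E → A → I → F gives F level 6.
No species has a prey at level 6, so no species reaches level 7.

6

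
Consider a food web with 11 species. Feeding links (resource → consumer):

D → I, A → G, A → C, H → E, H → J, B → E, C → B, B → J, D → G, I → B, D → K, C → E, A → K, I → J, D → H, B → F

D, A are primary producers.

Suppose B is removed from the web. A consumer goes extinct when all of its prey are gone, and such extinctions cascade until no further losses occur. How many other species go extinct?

1

Remove B.
Round 1: F (all prey gone) → extinct.
No further losses. Total secondary extinctions: 1.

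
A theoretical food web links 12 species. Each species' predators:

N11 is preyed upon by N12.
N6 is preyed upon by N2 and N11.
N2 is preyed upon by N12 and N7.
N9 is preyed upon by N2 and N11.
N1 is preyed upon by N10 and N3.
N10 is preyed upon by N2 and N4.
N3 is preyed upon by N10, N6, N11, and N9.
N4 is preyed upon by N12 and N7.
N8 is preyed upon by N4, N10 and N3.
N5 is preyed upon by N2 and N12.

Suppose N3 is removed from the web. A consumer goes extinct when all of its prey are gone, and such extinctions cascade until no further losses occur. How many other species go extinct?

3

Remove N3.
Round 1: N6 (all prey gone), N9 (all prey gone) → extinct.
Round 2: N11 (all prey gone) → extinct.
No further losses. Total secondary extinctions: 3.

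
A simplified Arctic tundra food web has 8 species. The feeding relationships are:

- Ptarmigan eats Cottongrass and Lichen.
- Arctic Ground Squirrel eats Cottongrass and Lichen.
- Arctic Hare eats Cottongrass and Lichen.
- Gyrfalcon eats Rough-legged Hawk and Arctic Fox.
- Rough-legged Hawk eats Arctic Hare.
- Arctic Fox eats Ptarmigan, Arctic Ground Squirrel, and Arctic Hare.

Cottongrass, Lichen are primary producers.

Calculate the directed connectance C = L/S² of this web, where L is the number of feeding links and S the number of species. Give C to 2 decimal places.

The web has S = 8 species and L = 12 feeding links.
C = L / S² = 12 / 64 = 0.1875 ≈ 0.19.

C = 0.19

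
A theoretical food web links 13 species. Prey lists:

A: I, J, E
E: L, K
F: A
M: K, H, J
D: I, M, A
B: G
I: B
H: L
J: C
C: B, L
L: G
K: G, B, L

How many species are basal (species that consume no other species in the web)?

Basal species (no prey listed): G.
Count: 1.

1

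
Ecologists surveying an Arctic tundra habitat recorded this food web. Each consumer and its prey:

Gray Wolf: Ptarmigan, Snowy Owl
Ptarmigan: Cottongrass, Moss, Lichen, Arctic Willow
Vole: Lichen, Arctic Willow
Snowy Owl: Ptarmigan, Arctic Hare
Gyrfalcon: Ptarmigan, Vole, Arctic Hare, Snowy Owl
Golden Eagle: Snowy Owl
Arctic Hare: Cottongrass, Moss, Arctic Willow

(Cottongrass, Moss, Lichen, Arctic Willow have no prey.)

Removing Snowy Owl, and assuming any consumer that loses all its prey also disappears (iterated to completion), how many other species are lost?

Remove Snowy Owl.
Round 1: Golden Eagle (all prey gone) → extinct.
No further losses. Total secondary extinctions: 1.

1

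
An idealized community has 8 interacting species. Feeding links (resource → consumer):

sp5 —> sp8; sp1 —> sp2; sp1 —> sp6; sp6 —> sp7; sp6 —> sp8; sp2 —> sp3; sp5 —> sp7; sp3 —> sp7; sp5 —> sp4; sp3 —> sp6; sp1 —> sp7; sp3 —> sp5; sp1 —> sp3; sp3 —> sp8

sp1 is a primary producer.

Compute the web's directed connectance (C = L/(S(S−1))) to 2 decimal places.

C = 0.25

The web has S = 8 species and L = 14 feeding links.
C = L / (S(S−1)) = 14 / 56 = 0.2500 ≈ 0.25.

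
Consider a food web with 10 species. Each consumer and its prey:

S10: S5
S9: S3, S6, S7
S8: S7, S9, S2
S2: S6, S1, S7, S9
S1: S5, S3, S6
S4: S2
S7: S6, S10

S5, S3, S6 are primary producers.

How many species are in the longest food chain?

One longest chain: S5 → S10 → S7 → S9 → S2 → S4.
It has 6 species and 5 links.

6 species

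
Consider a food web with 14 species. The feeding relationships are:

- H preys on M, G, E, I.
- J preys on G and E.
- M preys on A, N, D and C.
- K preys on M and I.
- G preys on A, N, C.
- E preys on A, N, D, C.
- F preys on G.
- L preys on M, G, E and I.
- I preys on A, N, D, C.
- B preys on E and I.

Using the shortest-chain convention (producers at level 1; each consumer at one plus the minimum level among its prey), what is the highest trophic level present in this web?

Producers (level 1): D, C, A, N.
Following each consumer down to its lowest-level prey: C → G → F (levels 1 through 3).
All prey of F (G 2) are at level 2 or above, so F is at level 1 + 2 = 3.
Every consumer has at least one prey at level 2 or below, so none exceeds level 3.

3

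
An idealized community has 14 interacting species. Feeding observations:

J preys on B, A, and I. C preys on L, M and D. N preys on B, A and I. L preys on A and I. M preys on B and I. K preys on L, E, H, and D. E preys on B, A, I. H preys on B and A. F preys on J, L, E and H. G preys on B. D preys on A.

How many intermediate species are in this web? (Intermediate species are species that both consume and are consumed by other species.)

Intermediate species (has both prey and predators): E, L, J, D, H, M.
Count: 6.

6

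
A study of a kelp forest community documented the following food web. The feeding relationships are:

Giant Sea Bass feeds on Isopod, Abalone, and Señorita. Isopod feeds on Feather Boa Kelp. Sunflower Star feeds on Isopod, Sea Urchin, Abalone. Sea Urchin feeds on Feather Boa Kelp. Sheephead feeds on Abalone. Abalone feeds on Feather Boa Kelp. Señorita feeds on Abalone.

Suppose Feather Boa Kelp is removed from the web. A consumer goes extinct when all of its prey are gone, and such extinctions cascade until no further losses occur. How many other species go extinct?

Remove Feather Boa Kelp.
Round 1: Sea Urchin (all prey gone), Isopod (all prey gone), Abalone (all prey gone) → extinct.
Round 2: Sunflower Star (all prey gone), Sheephead (all prey gone), Señorita (all prey gone) → extinct.
Round 3: Giant Sea Bass (all prey gone) → extinct.
No further losses. Total secondary extinctions: 7.

7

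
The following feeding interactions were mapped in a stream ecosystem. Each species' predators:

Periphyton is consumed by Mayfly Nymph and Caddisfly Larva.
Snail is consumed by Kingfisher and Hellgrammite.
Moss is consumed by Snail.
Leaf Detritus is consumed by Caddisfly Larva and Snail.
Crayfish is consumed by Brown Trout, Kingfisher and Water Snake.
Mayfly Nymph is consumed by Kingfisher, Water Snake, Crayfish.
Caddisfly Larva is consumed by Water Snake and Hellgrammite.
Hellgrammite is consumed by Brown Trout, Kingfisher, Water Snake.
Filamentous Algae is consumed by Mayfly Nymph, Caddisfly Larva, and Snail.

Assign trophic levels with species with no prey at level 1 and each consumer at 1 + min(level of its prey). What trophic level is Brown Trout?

Leaf Detritus has no prey (basal) → level 1.
Caddisfly Larva eats Leaf Detritus → level 2.
Hellgrammite eats Caddisfly Larva → level 3.
Brown Trout eats Hellgrammite → level 4.
No prey of Brown Trout is below level 3, so 4 is the minimum.

Trophic level 4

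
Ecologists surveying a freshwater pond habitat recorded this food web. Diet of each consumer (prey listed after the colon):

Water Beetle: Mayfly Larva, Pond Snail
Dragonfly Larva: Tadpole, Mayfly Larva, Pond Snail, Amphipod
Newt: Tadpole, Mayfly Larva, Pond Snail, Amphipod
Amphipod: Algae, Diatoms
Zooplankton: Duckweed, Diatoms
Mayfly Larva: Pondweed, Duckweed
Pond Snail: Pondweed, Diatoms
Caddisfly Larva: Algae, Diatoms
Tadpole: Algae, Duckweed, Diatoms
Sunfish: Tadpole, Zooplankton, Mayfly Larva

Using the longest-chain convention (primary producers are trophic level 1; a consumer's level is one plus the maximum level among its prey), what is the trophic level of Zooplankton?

Trophic level 2

Duckweed is a producer → level 1.
Zooplankton eats Duckweed (level 1); other prey at levels: Diatoms 1 → level 2.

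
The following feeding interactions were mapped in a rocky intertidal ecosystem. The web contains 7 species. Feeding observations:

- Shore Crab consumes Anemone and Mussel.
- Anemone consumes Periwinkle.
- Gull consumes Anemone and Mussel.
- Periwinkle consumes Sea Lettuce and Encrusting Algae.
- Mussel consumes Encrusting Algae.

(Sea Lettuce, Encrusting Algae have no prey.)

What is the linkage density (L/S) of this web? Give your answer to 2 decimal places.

L/S = 1.14

There are L = 8 links among S = 7 species.
L/S = 8/7 = 1.1429 ≈ 1.14.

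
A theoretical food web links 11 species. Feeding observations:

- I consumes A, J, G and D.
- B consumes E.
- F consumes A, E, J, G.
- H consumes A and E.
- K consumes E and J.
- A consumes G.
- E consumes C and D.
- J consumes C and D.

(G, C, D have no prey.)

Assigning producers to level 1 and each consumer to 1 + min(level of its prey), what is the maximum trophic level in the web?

3

Producers (level 1): G, C, D.
Following each consumer down to its lowest-level prey: C → E → B (levels 1 through 3).
All prey of B (E 2) are at level 2 or above, so B is at level 1 + 2 = 3.
Every consumer has at least one prey at level 2 or below, so none exceeds level 3.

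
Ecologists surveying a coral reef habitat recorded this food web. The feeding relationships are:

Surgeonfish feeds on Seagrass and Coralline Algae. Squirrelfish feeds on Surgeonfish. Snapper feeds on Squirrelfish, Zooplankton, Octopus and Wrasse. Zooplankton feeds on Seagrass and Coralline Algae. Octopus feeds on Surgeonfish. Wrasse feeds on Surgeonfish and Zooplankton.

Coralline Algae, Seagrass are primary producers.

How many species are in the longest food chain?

4 species

One longest chain: Coralline Algae → Surgeonfish → Octopus → Snapper.
It has 4 species and 3 links.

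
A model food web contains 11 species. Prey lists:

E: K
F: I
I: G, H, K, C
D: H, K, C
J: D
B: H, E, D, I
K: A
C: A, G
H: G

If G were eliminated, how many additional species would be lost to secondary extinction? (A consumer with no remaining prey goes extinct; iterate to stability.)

Remove G.
Round 1: H (all prey gone) → extinct.
No further losses. Total secondary extinctions: 1.

1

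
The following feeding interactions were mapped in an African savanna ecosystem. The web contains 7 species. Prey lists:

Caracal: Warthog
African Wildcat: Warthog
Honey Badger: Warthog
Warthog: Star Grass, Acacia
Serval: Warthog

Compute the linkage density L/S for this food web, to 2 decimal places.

There are L = 6 links among S = 7 species.
L/S = 6/7 = 0.8571 ≈ 0.86.

L/S = 0.86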